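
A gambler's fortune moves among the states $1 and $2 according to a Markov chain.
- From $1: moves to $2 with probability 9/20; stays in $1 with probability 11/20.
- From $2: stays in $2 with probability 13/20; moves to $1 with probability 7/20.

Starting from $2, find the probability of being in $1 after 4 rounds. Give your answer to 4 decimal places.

0.4368

Propagate the distribution vector 4 rounds from $2.
After 0 rounds: (0.0000, 1.0000)
After 1 round: (0.3500, 0.6500)
After 2 rounds: (0.4200, 0.5800)
After 3 rounds: (0.4340, 0.5660)
After 4 rounds: (0.4368, 0.5632)
P(in $1 after 4 rounds) = 0.4368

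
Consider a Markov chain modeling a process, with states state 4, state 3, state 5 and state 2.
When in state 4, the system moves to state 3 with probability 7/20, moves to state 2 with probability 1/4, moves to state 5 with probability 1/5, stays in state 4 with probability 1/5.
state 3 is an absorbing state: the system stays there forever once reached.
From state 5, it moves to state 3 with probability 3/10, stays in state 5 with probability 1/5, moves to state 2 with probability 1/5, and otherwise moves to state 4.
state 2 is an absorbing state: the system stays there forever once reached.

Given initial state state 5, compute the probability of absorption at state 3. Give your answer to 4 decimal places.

0.5948

Let h(s) be the probability of absorption at state 3 starting from transient state s. Then h(state 3) = 1 and h(state 2) = 0. By first-step analysis:
h(state 4) = 0.2·h(state 4) + 0.35·1 + 0.2·h(state 5) + 0.25·0
h(state 5) = 0.3·h(state 4) + 0.3·1 + 0.2·h(state 5) + 0.2·0
Solving: h(state 4) = 0.5862, h(state 5) = 0.5948.
Starting from state 5, the probability is 0.5948.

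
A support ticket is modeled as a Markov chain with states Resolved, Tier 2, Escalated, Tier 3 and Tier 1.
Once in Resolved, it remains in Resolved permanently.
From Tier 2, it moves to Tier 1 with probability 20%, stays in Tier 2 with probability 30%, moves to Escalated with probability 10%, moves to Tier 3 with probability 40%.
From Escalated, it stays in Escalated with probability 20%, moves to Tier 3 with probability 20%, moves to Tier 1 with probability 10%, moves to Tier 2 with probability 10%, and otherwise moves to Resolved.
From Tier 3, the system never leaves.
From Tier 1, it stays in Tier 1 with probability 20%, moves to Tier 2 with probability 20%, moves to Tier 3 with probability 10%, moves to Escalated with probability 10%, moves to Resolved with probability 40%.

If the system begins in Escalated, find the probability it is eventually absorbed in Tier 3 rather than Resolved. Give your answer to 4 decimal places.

0.3854

Let h(s) be the probability of absorption at Tier 3 starting from transient state s. Then h(Tier 3) = 1 and h(Resolved) = 0. By first-step analysis:
h(Tier 2) = 0.3·h(Tier 2) + 0.1·h(Escalated) + 0.4·1 + 0.2·h(Tier 1)
h(Escalated) = 0.4·0 + 0.1·h(Tier 2) + 0.2·h(Escalated) + 0.2·1 + 0.1·h(Tier 1)
h(Tier 1) = 0.4·0 + 0.2·h(Tier 2) + 0.1·h(Escalated) + 0.1·1 + 0.2·h(Tier 1)
Solving: h(Tier 2) = 0.7280, h(Escalated) = 0.3854, h(Tier 1) = 0.3552.
Starting from Escalated, the probability is 0.3854.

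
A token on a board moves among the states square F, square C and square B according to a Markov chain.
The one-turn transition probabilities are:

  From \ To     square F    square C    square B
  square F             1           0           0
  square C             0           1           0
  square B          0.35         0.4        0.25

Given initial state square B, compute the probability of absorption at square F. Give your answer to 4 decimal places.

Let h(s) be the probability of absorption at square F starting from transient state s. Then h(square F) = 1 and h(square C) = 0. By first-step analysis:
h(square B) = 0.35·1 + 0.4·0 + 0.25·h(square B)
Solving: h(square B) = 0.4667.
Starting from square B, the probability is 0.4667.

0.4667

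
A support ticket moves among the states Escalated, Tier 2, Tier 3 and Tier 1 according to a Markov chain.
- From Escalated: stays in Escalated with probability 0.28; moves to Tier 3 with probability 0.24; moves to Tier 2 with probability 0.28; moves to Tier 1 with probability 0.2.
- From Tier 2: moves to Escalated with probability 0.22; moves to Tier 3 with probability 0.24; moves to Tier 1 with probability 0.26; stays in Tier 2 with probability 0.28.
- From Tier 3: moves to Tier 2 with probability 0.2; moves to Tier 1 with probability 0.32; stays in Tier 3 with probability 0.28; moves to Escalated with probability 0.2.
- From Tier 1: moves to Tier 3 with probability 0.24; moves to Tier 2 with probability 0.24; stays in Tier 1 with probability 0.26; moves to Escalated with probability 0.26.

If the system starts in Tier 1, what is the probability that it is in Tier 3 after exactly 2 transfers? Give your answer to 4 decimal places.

Propagate the distribution vector 2 transfers from Tier 1.
After 0 transfers: (0.0000, 0.0000, 0.0000, 1.0000)
After 1 transfer: (0.2600, 0.2400, 0.2400, 0.2600)
After 2 transfers: (0.2412, 0.2504, 0.2496, 0.2588)
P(in Tier 3 after 2 transfers) = 0.2496

0.2496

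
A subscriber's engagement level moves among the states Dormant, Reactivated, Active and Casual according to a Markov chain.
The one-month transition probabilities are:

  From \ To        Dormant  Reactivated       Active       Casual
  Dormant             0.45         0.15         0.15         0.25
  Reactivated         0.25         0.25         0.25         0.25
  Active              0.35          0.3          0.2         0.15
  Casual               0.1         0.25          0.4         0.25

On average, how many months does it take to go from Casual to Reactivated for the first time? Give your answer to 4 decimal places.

Let t(s) be the expected number of months to first reach Reactivated from state s, with t(Reactivated) = 0. Conditioning on the first month:
t(Dormant) = 1 + 0.45·t(Dormant) + 0.15·t(Active) + 0.25·t(Casual)
t(Active) = 1 + 0.35·t(Dormant) + 0.2·t(Active) + 0.15·t(Casual)
t(Casual) = 1 + 0.1·t(Dormant) + 0.4·t(Active) + 0.25·t(Casual)
Solving: t(Dormant) = 4.8659, t(Active) = 4.1672, t(Casual) = 4.2046.
Expected months from Casual to Reactivated: 4.2046.

4.2046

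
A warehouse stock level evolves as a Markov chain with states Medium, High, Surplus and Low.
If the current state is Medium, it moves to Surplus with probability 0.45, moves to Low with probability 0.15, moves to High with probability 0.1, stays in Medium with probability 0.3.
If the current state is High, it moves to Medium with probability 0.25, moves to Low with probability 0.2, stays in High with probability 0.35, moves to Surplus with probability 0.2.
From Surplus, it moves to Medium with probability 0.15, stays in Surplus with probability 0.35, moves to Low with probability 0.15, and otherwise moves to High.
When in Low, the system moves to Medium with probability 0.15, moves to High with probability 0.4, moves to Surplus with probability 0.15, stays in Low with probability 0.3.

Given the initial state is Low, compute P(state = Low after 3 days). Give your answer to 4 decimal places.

Propagate the distribution vector 3 days from Low.
After 0 days: (0.0000, 0.0000, 0.0000, 1.0000)
After 1 day: (0.1500, 0.4000, 0.1500, 0.3000)
After 2 days: (0.2125, 0.3275, 0.2450, 0.2150)
After 3 days: (0.2146, 0.3076, 0.2791, 0.1986)
P(in Low after 3 days) = 0.1986

0.1986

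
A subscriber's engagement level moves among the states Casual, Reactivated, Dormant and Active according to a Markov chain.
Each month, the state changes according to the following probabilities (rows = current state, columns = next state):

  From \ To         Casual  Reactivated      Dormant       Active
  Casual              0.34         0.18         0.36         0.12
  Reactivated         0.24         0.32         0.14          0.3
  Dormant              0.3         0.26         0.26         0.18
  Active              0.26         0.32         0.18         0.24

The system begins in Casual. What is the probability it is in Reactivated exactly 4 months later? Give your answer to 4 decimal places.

0.2648

Propagate the distribution vector 4 months from Casual.
After 0 months: (1.0000, 0.0000, 0.0000, 0.0000)
After 1 month: (0.3400, 0.1800, 0.3600, 0.1200)
After 2 months: (0.2980, 0.2508, 0.2628, 0.1884)
After 3 months: (0.2893, 0.2625, 0.2446, 0.2035)
After 4 months: (0.2877, 0.2648, 0.2412, 0.2064)
P(in Reactivated after 4 months) = 0.2648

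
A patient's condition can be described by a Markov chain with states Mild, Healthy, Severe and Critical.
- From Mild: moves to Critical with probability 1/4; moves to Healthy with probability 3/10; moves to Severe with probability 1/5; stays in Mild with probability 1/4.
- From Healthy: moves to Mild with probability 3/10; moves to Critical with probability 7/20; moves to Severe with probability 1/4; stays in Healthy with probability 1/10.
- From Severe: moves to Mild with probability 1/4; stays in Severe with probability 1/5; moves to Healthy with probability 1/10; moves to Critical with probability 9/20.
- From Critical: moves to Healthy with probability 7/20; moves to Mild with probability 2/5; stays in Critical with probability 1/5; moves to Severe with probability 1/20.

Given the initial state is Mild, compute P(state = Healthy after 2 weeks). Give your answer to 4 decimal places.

Propagate the distribution vector 2 weeks from Mild.
After 0 weeks: (1.0000, 0.0000, 0.0000, 0.0000)
After 1 week: (0.2500, 0.3000, 0.2000, 0.2500)
After 2 weeks: (0.3025, 0.2125, 0.1775, 0.3075)
P(in Healthy after 2 weeks) = 0.2125

0.2125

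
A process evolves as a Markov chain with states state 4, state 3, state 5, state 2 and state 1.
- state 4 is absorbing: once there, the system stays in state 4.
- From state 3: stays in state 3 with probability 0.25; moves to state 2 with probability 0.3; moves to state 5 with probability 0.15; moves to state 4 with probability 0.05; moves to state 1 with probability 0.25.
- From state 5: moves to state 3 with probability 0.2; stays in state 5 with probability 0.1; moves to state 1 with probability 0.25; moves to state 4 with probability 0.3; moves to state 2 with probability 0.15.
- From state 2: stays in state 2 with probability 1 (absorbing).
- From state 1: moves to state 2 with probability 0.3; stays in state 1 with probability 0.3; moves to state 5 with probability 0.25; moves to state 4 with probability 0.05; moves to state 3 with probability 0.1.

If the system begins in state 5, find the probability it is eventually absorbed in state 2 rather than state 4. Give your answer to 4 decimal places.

0.5350

Let h(s) be the probability of absorption at state 2 starting from transient state s. Then h(state 2) = 1 and h(state 4) = 0. By first-step analysis:
h(state 3) = 0.05·0 + 0.25·h(state 3) + 0.15·h(state 5) + 0.3·1 + 0.25·h(state 1)
h(state 5) = 0.3·0 + 0.2·h(state 3) + 0.1·h(state 5) + 0.15·1 + 0.25·h(state 1)
h(state 1) = 0.05·0 + 0.1·h(state 3) + 0.25·h(state 5) + 0.3·1 + 0.3·h(state 1)
Solving: h(state 3) = 0.7492, h(state 5) = 0.5350, h(state 1) = 0.7267.
Starting from state 5, the probability is 0.5350.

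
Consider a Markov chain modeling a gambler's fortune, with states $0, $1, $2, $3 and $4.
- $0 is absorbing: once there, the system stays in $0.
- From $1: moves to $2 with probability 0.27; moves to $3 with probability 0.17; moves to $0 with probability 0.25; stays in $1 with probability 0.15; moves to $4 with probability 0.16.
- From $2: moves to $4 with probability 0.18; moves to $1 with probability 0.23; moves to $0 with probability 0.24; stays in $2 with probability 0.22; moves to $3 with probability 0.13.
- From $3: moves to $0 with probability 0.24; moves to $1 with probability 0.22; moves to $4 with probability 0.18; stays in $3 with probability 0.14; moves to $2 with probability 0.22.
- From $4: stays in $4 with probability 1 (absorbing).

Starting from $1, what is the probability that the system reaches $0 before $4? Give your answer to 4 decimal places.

Let h(s) be the probability of absorption at $0 starting from transient state s. Then h($0) = 1 and h($4) = 0. By first-step analysis:
h($1) = 0.25·1 + 0.15·h($1) + 0.27·h($2) + 0.17·h($3) + 0.16·0
h($2) = 0.24·1 + 0.23·h($1) + 0.22·h($2) + 0.13·h($3) + 0.18·0
h($3) = 0.24·1 + 0.22·h($1) + 0.22·h($2) + 0.14·h($3) + 0.18·0
Solving: h($1) = 0.5940, h($2) = 0.5794, h($3) = 0.5792.
Starting from $1, the probability is 0.5940.

0.5940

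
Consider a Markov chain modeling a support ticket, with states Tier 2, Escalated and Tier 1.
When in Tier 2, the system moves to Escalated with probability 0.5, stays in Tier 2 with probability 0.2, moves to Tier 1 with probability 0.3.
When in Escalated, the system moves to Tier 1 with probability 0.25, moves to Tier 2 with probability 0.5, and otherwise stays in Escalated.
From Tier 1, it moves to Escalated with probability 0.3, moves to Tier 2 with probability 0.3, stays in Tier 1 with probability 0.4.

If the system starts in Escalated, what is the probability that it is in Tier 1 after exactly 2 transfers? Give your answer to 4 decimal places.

0.3125

Sum over the intermediate state after 1 transfer:
P = P(Escalated→Tier 2)·P(Tier 2→Tier 1) + P(Escalated→Escalated)·P(Escalated→Tier 1) + P(Escalated→Tier 1)·P(Tier 1→Tier 1)
  = 0.5×0.3 + 0.25×0.25 + 0.25×0.4
  = 0.1500 + 0.0625 + 0.1000 = 0.3125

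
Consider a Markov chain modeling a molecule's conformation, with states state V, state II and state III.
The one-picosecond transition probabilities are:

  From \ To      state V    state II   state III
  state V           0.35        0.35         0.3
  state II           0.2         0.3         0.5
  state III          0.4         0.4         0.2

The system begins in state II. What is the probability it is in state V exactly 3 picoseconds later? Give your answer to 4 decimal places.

0.3115

Propagate the distribution vector 3 picoseconds from state II.
After 0 picoseconds: (0.0000, 1.0000, 0.0000)
After 1 picosecond: (0.2000, 0.3000, 0.5000)
After 2 picoseconds: (0.3300, 0.3600, 0.3100)
After 3 picoseconds: (0.3115, 0.3475, 0.3410)
P(in state V after 3 picoseconds) = 0.3115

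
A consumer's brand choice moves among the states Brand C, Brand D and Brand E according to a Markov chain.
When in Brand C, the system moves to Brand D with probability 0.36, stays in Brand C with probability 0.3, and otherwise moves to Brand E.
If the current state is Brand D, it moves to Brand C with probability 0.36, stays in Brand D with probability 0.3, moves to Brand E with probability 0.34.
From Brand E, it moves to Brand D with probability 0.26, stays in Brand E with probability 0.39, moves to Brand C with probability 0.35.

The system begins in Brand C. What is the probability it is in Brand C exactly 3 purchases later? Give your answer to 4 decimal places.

Propagate the distribution vector 3 purchases from Brand C.
After 0 purchases: (1.0000, 0.0000, 0.0000)
After 1 purchase: (0.3000, 0.3600, 0.3400)
After 2 purchases: (0.3386, 0.3044, 0.3570)
After 3 purchases: (0.3361, 0.3060, 0.3579)
P(in Brand C after 3 purchases) = 0.3361

0.3361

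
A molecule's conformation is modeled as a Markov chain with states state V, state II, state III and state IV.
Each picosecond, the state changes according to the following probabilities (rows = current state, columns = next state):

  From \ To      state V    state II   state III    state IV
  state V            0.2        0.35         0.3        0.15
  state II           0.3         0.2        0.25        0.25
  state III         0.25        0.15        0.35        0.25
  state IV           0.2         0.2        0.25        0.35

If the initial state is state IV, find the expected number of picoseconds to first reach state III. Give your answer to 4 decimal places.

Let t(s) be the expected number of picoseconds to first reach state III from state s, with t(state III) = 0. Conditioning on the first picosecond:
t(state V) = 1 + 0.2·t(state V) + 0.35·t(state II) + 0.15·t(state IV)
t(state II) = 1 + 0.3·t(state V) + 0.2·t(state II) + 0.25·t(state IV)
t(state IV) = 1 + 0.2·t(state V) + 0.2·t(state II) + 0.35·t(state IV)
Solving: t(state V) = 3.6346, t(state II) = 3.8095, t(state IV) = 3.8290.
Expected picoseconds from state IV to state III: 3.8290.

3.8290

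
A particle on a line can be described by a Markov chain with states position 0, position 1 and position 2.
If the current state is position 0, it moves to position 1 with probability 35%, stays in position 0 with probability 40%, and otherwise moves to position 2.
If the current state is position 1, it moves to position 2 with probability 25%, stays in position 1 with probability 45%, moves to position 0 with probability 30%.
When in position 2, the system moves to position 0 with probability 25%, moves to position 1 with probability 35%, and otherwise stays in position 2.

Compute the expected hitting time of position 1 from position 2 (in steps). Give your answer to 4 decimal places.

Let t(s) be the expected number of steps to first reach position 1 from state s, with t(position 1) = 0. Conditioning on the first step:
t(position 0) = 1 + 0.4·t(position 0) + 0.25·t(position 2)
t(position 2) = 1 + 0.25·t(position 0) + 0.4·t(position 2)
Solving: t(position 0) = 2.8571, t(position 2) = 2.8571.
Expected steps from position 2 to position 1: 2.8571.

2.8571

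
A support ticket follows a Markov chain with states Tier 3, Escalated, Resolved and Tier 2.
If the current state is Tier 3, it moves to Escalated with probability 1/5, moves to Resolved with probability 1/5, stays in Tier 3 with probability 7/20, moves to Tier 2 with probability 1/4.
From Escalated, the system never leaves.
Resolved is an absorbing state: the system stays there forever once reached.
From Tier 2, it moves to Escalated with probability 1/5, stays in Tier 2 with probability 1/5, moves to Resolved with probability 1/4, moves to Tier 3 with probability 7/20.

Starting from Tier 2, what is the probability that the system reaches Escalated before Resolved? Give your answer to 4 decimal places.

0.4624

Let h(s) be the probability of absorption at Escalated starting from transient state s. Then h(Escalated) = 1 and h(Resolved) = 0. By first-step analysis:
h(Tier 3) = 0.35·h(Tier 3) + 0.2·1 + 0.2·0 + 0.25·h(Tier 2)
h(Tier 2) = 0.35·h(Tier 3) + 0.2·1 + 0.25·0 + 0.2·h(Tier 2)
Solving: h(Tier 3) = 0.4855, h(Tier 2) = 0.4624.
Starting from Tier 2, the probability is 0.4624.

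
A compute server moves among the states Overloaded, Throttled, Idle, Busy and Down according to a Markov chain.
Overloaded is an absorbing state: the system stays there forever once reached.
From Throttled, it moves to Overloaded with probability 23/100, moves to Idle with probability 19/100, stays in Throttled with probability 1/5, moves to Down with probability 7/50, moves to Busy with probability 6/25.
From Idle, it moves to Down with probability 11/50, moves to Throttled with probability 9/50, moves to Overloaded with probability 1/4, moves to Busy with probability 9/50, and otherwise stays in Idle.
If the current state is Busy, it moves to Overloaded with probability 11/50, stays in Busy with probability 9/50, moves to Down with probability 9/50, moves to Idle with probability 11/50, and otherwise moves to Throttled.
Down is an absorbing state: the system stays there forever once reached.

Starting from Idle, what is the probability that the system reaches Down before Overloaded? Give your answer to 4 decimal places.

0.4507

Let h(s) be the probability of absorption at Down starting from transient state s. Then h(Down) = 1 and h(Overloaded) = 0. By first-step analysis:
h(Throttled) = 0.23·0 + 0.2·h(Throttled) + 0.19·h(Idle) + 0.24·h(Busy) + 0.14·1
h(Idle) = 0.25·0 + 0.18·h(Throttled) + 0.17·h(Idle) + 0.18·h(Busy) + 0.22·1
h(Busy) = 0.22·0 + 0.2·h(Throttled) + 0.22·h(Idle) + 0.18·h(Busy) + 0.18·1
Solving: h(Throttled) = 0.4145, h(Idle) = 0.4507, h(Busy) = 0.4415.
Starting from Idle, the probability is 0.4507.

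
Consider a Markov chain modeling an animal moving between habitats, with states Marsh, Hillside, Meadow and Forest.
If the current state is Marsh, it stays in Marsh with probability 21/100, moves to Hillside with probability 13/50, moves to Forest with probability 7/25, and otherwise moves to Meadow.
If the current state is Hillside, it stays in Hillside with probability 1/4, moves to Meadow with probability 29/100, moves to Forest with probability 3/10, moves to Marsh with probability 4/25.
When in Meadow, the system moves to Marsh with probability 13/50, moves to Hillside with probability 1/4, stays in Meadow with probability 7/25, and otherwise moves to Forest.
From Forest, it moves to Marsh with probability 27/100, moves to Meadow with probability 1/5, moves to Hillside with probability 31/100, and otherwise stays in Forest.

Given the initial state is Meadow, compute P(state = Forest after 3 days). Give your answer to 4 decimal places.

Propagate the distribution vector 3 days from Meadow.
After 0 days: (0.0000, 0.0000, 1.0000, 0.0000)
After 1 day: (0.2600, 0.2500, 0.2800, 0.2100)
After 2 days: (0.2241, 0.2652, 0.2579, 0.2528)
After 3 days: (0.2248, 0.2674, 0.2557, 0.2521)
P(in Forest after 3 days) = 0.2521

0.2521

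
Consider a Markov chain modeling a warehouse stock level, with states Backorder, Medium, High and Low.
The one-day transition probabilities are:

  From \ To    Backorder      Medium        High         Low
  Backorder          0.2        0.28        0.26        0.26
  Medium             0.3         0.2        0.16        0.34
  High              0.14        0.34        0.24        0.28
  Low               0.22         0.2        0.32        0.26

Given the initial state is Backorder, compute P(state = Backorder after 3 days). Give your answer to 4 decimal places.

Propagate the distribution vector 3 days from Backorder.
After 0 days: (1.0000, 0.0000, 0.0000, 0.0000)
After 1 day: (0.2000, 0.2800, 0.2600, 0.2600)
After 2 days: (0.2176, 0.2524, 0.2424, 0.2876)
After 3 days: (0.2164, 0.2513, 0.2472, 0.2850)
P(in Backorder after 3 days) = 0.2164

0.2164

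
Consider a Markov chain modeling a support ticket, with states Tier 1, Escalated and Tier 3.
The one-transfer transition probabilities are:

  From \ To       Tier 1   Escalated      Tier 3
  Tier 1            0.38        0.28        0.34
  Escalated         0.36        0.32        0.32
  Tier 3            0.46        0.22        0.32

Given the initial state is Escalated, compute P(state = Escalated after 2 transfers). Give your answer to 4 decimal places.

0.2736

Sum over the intermediate state after 1 transfer:
P = P(Escalated→Tier 1)·P(Tier 1→Escalated) + P(Escalated→Escalated)·P(Escalated→Escalated) + P(Escalated→Tier 3)·P(Tier 3→Escalated)
  = 0.36×0.28 + 0.32×0.32 + 0.32×0.22
  = 0.1008 + 0.1024 + 0.0704 = 0.2736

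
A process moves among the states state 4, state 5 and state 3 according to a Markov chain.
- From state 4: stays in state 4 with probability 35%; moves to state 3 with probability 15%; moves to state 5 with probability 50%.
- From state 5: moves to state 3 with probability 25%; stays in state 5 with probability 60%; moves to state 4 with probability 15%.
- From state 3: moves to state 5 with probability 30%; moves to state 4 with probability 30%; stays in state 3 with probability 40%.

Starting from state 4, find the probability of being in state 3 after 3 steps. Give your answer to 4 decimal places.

0.2614

Propagate the distribution vector 3 steps from state 4.
After 0 steps: (1.0000, 0.0000, 0.0000)
After 1 step: (0.3500, 0.5000, 0.1500)
After 2 steps: (0.2425, 0.5200, 0.2375)
After 3 steps: (0.2341, 0.5045, 0.2614)
P(in state 3 after 3 steps) = 0.2614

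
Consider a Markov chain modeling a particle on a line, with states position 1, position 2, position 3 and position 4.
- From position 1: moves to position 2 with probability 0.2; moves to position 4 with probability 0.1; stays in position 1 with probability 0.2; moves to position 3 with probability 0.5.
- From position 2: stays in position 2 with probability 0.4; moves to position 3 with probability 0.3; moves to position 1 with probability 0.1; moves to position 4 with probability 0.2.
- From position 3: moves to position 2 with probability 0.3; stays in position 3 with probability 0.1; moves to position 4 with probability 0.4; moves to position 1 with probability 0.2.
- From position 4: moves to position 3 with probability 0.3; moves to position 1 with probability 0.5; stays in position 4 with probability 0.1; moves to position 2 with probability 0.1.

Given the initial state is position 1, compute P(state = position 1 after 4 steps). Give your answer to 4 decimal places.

0.2347

Propagate the distribution vector 4 steps from position 1.
After 0 steps: (1.0000, 0.0000, 0.0000, 0.0000)
After 1 step: (0.2000, 0.2000, 0.5000, 0.1000)
After 2 steps: (0.2100, 0.2800, 0.2400, 0.2700)
After 3 steps: (0.2530, 0.2530, 0.2940, 0.2000)
After 4 steps: (0.2347, 0.2600, 0.2918, 0.2135)
P(in position 1 after 4 steps) = 0.2347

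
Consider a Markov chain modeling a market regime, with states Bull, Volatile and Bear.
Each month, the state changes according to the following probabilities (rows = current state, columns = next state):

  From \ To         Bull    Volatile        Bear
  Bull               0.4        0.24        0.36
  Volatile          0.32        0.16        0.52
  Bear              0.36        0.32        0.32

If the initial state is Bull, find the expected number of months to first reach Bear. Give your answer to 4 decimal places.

Let t(s) be the expected number of months to first reach Bear from state s, with t(Bear) = 0. Conditioning on the first month:
t(Bull) = 1 + 0.4·t(Bull) + 0.24·t(Volatile)
t(Volatile) = 1 + 0.32·t(Bull) + 0.16·t(Volatile)
Solving: t(Bull) = 2.5281, t(Volatile) = 2.1536.
Expected months from Bull to Bear: 2.5281.

2.5281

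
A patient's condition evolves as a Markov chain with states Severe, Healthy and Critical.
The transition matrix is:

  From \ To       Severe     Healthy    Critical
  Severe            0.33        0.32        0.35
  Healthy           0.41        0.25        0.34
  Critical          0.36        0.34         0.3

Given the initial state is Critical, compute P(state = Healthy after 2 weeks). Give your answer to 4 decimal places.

0.3022

Sum over the intermediate state after 1 week:
P = P(Critical→Severe)·P(Severe→Healthy) + P(Critical→Healthy)·P(Healthy→Healthy) + P(Critical→Critical)·P(Critical→Healthy)
  = 0.36×0.32 + 0.34×0.25 + 0.3×0.34
  = 0.1152 + 0.0850 + 0.1020 = 0.3022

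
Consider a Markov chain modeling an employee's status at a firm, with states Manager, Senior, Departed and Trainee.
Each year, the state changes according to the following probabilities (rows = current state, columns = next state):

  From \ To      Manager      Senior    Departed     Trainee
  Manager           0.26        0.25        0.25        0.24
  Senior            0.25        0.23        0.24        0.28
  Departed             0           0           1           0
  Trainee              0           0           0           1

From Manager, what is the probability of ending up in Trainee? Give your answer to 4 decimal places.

Let h(s) be the probability of absorption at Trainee starting from transient state s. Then h(Trainee) = 1 and h(Departed) = 0. By first-step analysis:
h(Manager) = 0.26·h(Manager) + 0.25·h(Senior) + 0.25·0 + 0.24·1
h(Senior) = 0.25·h(Manager) + 0.23·h(Senior) + 0.24·0 + 0.28·1
Solving: h(Manager) = 0.5023, h(Senior) = 0.5267.
Starting from Manager, the probability is 0.5023.

0.5023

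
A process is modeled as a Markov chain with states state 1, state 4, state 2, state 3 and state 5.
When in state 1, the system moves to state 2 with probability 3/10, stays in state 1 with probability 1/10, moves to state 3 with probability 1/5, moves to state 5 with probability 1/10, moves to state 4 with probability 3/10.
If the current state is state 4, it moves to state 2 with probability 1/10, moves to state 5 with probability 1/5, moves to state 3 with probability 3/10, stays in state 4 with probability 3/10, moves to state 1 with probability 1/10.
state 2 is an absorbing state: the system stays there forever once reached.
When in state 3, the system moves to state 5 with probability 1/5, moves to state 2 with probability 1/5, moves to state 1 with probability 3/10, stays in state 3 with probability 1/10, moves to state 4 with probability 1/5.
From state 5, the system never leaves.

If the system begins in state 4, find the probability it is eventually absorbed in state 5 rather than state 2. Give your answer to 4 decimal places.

Let h(s) be the probability of absorption at state 5 starting from transient state s. Then h(state 5) = 1 and h(state 2) = 0. By first-step analysis:
h(state 1) = 0.1·h(state 1) + 0.3·h(state 4) + 0.3·0 + 0.2·h(state 3) + 0.1·1
h(state 4) = 0.1·h(state 1) + 0.3·h(state 4) + 0.1·0 + 0.3·h(state 3) + 0.2·1
h(state 3) = 0.3·h(state 1) + 0.2·h(state 4) + 0.2·0 + 0.1·h(state 3) + 0.2·1
Solving: h(state 1) = 0.3995, h(state 4) = 0.5472, h(state 3) = 0.4770.
Starting from state 4, the probability is 0.5472.

0.5472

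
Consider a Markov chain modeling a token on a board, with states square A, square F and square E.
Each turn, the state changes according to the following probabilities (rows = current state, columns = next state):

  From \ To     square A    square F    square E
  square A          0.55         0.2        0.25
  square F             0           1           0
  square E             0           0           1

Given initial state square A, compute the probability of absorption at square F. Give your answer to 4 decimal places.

Let h(s) be the probability of absorption at square F starting from transient state s. Then h(square F) = 1 and h(square E) = 0. By first-step analysis:
h(square A) = 0.55·h(square A) + 0.2·1 + 0.25·0
Solving: h(square A) = 0.4444.
Starting from square A, the probability is 0.4444.

0.4444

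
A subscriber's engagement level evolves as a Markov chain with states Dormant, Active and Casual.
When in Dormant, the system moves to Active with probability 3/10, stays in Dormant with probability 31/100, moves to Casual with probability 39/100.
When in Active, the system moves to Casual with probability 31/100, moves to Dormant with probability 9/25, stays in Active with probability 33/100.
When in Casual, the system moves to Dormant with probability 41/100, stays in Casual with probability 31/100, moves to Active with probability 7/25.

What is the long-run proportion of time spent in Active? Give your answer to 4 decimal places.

Let the stationary distribution be π with π = πP and π_1 + π_2 + π_3 = 1.
π_1 = 0.31·π_1 + 0.36·π_2 + 0.41·π_3
π_2 = 0.3·π_1 + 0.33·π_2 + 0.28·π_3
Solving with the normalization constraint gives π = (0.3590, 0.3023, 0.3387).
So the stationary probability of Active is 0.3023.

0.3023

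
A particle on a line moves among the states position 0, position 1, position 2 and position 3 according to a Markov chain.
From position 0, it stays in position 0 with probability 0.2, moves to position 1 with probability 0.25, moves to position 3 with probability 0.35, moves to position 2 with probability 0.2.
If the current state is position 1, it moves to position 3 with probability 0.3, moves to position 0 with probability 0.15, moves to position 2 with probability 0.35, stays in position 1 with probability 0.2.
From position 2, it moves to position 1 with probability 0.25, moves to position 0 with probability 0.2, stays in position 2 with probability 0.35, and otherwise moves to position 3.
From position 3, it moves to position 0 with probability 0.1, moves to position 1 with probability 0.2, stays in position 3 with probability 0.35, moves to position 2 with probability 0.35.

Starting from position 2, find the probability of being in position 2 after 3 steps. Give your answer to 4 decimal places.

Propagate the distribution vector 3 steps from position 2.
After 0 steps: (0.0000, 0.0000, 1.0000, 0.0000)
After 1 step: (0.2000, 0.2500, 0.3500, 0.2000)
After 2 steps: (0.1675, 0.2275, 0.3200, 0.2850)
After 3 steps: (0.1601, 0.2244, 0.3249, 0.2906)
P(in position 2 after 3 steps) = 0.3249

0.3249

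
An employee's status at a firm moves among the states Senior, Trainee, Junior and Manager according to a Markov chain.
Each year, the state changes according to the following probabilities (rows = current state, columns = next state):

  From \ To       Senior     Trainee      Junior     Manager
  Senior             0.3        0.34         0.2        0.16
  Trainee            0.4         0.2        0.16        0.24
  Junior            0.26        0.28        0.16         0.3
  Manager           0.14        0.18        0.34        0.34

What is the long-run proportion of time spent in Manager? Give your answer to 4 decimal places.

0.2567

Let the stationary distribution be π with π = πP and π_1 + π_2 + π_3 + π_4 = 1.
π_1 = 0.3·π_1 + 0.4·π_2 + 0.26·π_3 + 0.14·π_4
π_2 = 0.34·π_1 + 0.2·π_2 + 0.28·π_3 + 0.18·π_4
π_3 = 0.2·π_1 + 0.16·π_2 + 0.16·π_3 + 0.34·π_4
Solving with the normalization constraint gives π = (0.2753, 0.2508, 0.2172, 0.2567).
So the stationary probability of Manager is 0.2567.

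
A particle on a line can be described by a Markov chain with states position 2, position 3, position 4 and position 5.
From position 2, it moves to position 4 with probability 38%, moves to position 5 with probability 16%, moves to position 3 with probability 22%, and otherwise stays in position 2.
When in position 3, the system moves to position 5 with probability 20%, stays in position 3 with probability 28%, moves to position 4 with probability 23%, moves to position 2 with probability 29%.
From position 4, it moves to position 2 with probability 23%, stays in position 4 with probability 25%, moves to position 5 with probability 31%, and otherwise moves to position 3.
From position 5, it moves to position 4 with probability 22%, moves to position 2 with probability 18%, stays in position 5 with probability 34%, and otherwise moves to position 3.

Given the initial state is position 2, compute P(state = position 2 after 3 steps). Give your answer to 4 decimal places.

Propagate the distribution vector 3 steps from position 2.
After 0 steps: (1.0000, 0.0000, 0.0000, 0.0000)
After 1 step: (0.2400, 0.2200, 0.3800, 0.1600)
After 2 steps: (0.2376, 0.2358, 0.2720, 0.2546)
After 3 steps: (0.2338, 0.2416, 0.2685, 0.2561)
P(in position 2 after 3 steps) = 0.2338

0.2338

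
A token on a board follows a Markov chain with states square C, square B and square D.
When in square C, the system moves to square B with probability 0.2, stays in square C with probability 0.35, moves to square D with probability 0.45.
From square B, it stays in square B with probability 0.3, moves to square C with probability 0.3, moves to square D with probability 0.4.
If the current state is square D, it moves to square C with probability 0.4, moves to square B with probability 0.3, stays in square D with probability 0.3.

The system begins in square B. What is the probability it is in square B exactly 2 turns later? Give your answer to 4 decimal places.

Sum over the intermediate state after 1 turn:
P = P(square B→square C)·P(square C→square B) + P(square B→square B)·P(square B→square B) + P(square B→square D)·P(square D→square B)
  = 0.3×0.2 + 0.3×0.3 + 0.4×0.3
  = 0.0600 + 0.0900 + 0.1200 = 0.2700

0.2700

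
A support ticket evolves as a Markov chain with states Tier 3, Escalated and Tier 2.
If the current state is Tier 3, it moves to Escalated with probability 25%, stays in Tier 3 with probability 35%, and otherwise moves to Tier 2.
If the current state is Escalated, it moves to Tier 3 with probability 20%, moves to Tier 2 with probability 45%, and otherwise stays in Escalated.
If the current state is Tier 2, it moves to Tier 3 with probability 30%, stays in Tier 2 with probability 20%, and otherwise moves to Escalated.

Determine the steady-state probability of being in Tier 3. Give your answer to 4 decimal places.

0.2763

Let the stationary distribution be π with π = πP and π_1 + π_2 + π_3 = 1.
π_1 = 0.35·π_1 + 0.2·π_2 + 0.3·π_3
π_2 = 0.25·π_1 + 0.35·π_2 + 0.5·π_3
Solving with the normalization constraint gives π = (0.2763, 0.3747, 0.3489).
So the stationary probability of Tier 3 is 0.2763.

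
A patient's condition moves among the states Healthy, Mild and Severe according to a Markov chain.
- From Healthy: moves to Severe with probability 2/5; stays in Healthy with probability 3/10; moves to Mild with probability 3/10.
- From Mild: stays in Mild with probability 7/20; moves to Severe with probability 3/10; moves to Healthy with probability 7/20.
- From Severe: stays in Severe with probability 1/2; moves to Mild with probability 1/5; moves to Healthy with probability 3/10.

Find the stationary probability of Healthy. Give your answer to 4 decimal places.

Let the stationary distribution be π with π = πP and π_1 + π_2 + π_3 = 1.
π_1 = 0.3·π_1 + 0.35·π_2 + 0.3·π_3
π_2 = 0.3·π_1 + 0.35·π_2 + 0.2·π_3
Solving with the normalization constraint gives π = (0.3136, 0.2722, 0.4142).
So the stationary probability of Healthy is 0.3136.

0.3136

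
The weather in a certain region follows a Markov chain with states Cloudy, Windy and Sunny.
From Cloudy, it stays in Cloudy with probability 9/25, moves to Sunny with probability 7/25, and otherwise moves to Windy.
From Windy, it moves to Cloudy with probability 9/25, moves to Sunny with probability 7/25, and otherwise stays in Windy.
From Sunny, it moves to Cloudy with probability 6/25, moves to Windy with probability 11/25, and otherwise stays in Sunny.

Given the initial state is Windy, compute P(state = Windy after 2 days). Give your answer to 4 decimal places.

0.3824

Sum over the intermediate state after 1 day:
P = P(Windy→Cloudy)·P(Cloudy→Windy) + P(Windy→Windy)·P(Windy→Windy) + P(Windy→Sunny)·P(Sunny→Windy)
  = 0.36×0.36 + 0.36×0.36 + 0.28×0.44
  = 0.1296 + 0.1296 + 0.1232 = 0.3824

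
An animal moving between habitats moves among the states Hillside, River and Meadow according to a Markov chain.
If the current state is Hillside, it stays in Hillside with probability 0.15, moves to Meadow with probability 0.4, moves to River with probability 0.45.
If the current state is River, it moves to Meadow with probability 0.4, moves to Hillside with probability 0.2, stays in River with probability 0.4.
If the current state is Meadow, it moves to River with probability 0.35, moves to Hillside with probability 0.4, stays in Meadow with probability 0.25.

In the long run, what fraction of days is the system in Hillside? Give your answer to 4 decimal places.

0.2567

Let the stationary distribution be π with π = πP and π_1 + π_2 + π_3 = 1.
π_1 = 0.15·π_1 + 0.2·π_2 + 0.4·π_3
π_2 = 0.45·π_1 + 0.4·π_2 + 0.35·π_3
Solving with the normalization constraint gives π = (0.2567, 0.3954, 0.3478).
So the stationary probability of Hillside is 0.2567.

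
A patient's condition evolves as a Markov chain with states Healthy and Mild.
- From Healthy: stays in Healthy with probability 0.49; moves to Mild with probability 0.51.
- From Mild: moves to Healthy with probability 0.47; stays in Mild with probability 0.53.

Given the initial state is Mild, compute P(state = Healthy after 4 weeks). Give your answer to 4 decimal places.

Propagate the distribution vector 4 weeks from Mild.
After 0 weeks: (0.0000, 1.0000)
After 1 week: (0.4700, 0.5300)
After 2 weeks: (0.4794, 0.5206)
After 3 weeks: (0.4796, 0.5204)
After 4 weeks: (0.4796, 0.5204)
P(in Healthy after 4 weeks) = 0.4796

0.4796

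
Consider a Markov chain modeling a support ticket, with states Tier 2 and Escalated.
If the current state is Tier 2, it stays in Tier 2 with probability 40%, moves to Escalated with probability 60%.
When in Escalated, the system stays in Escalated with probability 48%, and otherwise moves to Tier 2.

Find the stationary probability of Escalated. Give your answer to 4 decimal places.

Let the stationary distribution be π with π = πP and π_1 + π_2 = 1.
π_1 = 0.4·π_1 + 0.52·π_2
Solving with the normalization constraint gives π = (0.4643, 0.5357).
So the stationary probability of Escalated is 0.5357.

0.5357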